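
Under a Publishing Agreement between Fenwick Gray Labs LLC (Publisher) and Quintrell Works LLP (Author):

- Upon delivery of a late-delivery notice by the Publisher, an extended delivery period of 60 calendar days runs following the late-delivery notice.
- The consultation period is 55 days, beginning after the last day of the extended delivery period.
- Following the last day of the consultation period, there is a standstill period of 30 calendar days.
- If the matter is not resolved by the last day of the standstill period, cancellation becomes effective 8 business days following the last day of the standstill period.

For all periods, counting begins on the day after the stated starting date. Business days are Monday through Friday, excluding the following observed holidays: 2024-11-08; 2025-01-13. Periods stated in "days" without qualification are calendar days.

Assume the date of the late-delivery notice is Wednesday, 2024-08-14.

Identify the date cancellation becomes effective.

The last day of the extended delivery period: 2024-08-14 + 60 days = 2024-10-13.
Adding 55 calendar days to 2024-10-13 gives 2024-12-07, which is the last day of the consultation period.
Adding 30 calendar days to 2024-12-07 gives 2025-01-06, which is the last day of the standstill period.
The date cancellation becomes effective: counting 8 business days from Monday, 2025-01-06 (Jan 7, Jan 8, Jan 9, Jan 10, Jan 14, Jan 15, Jan 16, Jan 17, skipping weekends and the listed holiday on Jan 13) reaches Friday, 2025-01-17.

2025-01-17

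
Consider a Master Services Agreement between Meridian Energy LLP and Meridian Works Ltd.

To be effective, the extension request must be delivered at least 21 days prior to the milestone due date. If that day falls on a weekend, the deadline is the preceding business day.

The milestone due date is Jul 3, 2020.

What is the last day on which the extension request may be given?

Jul 3, 2020 minus 21 days is Jun 12, 2020. That is a Friday, so no adjustment is needed.

Jun 12, 2020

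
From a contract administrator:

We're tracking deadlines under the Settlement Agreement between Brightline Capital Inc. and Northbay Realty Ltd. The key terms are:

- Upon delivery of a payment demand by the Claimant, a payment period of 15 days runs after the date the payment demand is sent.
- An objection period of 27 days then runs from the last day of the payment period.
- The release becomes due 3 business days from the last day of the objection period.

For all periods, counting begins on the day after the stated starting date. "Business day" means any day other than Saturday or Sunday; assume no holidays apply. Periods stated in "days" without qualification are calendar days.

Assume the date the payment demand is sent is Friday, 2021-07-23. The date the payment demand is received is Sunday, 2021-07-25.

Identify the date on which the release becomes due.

Adding 15 calendar days to 2021-07-23 gives 2021-08-07, which is the last day of the payment period.
The last day of the objection period: 2021-08-07 + 27 days = 2021-09-03.
The date on which the release becomes due: 3 business days after Friday, 2021-09-03, skipping weekends — Sep 6, Sep 7, Sep 8 — lands on Wednesday, 2021-09-08.

2021-09-08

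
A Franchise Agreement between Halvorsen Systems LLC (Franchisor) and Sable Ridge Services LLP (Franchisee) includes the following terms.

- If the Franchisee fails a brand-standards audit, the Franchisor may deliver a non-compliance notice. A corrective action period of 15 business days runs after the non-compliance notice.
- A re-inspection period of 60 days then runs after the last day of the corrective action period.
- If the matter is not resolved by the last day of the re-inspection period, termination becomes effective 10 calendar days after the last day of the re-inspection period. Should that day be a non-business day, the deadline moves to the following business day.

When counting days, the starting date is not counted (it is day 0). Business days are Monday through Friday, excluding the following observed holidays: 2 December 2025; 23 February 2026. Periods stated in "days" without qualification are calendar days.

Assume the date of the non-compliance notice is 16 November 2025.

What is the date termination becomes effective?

16 February 2026

The last day of the corrective action period: counting 15 business days from Sunday, 16 November 2025 (Nov 17, Nov 18, Nov 19, Nov 20, …, Dec 4, Dec 5, Dec 8, skipping weekends and the listed holiday on Dec 2) reaches Monday, 8 December 2025.
The last day of the re-inspection period: 8 December 2025 + 60 days = 6 February 2026.
The date termination becomes effective: 6 February 2026 + 10 days = 16 February 2026. 16 February 2026 is a Monday and is not a listed holiday, so no roll-forward applies.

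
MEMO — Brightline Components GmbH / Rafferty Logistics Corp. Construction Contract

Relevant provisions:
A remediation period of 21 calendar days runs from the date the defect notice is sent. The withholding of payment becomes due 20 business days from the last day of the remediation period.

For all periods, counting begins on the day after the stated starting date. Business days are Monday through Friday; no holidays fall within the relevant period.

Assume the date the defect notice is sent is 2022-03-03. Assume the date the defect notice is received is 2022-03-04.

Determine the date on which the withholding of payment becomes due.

2022-04-21

Adding 21 calendar days to 2022-03-03 gives 2022-03-24, which is the last day of the remediation period.
The date on which the withholding of payment becomes due: 20 business days after Thursday, 2022-03-24, skipping weekends — Mar 25, Mar 28, Mar 29, Mar 30, …, Apr 19, Apr 20, Apr 21 — lands on Thursday, 2022-04-21.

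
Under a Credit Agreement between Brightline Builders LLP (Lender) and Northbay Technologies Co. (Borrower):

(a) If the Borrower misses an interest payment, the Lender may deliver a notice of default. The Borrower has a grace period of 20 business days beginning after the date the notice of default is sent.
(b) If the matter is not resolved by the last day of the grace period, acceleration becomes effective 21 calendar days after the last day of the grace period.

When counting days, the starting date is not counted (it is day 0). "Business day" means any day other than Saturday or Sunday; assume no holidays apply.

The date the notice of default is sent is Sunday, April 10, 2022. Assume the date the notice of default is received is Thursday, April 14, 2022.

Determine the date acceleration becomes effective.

From Sunday, April 10, 2022, 20 business days (Apr 11, Apr 12, Apr 13, Apr 14, …, May 4, May 5, May 6, skipping weekends) brings us to Friday, May 6, 2022, which is the last day of the grace period.
Adding 21 calendar days to May 6, 2022 gives May 27, 2022, which is the date acceleration becomes effective.

May 27, 2022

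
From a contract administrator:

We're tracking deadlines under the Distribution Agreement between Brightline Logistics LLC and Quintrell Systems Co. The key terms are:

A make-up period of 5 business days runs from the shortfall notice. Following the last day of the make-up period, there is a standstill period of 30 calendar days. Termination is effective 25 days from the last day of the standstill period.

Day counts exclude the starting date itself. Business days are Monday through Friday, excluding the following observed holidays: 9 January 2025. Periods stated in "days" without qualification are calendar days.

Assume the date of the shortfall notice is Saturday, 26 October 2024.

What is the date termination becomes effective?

26 December 2024

From Saturday, 26 October 2024, 5 business days (Oct 28, Oct 29, Oct 30, Oct 31, Nov 1, skipping weekends) brings us to Friday, 1 November 2024, which is the last day of the make-up period.
Adding 30 calendar days to 1 November 2024 gives 1 December 2024, which is the last day of the standstill period.
Adding 25 calendar days to 1 December 2024 gives 26 December 2024, which is the date termination becomes effective.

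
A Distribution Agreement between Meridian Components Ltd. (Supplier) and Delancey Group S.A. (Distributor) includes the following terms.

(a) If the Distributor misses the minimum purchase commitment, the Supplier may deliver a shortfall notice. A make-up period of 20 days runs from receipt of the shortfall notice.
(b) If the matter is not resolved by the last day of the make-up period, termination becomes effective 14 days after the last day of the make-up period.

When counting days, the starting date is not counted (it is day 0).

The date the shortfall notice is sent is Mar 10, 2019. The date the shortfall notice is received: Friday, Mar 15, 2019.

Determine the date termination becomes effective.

Adding 20 calendar days to Mar 15, 2019 gives Apr 4, 2019, which is the last day of the make-up period.
Adding 14 calendar days to Apr 4, 2019 gives Apr 18, 2019, which is the date termination becomes effective.

Apr 18, 2019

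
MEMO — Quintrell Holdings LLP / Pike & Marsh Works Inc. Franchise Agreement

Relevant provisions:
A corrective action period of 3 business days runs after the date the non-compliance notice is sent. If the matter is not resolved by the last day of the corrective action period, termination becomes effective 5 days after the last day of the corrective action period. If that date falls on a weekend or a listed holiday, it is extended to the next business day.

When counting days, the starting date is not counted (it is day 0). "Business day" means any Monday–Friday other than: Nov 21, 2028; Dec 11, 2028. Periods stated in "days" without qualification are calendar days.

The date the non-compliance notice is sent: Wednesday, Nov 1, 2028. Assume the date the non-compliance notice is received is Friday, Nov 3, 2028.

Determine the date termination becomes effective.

The last day of the corrective action period: counting 3 business days from Wednesday, Nov 1, 2028 (Nov 2, Nov 3, Nov 6, skipping weekends) reaches Monday, Nov 6, 2028.
The date termination becomes effective: Nov 6, 2028 + 5 days = Nov 11, 2028. That falls on a Saturday, so it rolls to the next business day, Monday, Nov 13, 2028.

Nov 13, 2028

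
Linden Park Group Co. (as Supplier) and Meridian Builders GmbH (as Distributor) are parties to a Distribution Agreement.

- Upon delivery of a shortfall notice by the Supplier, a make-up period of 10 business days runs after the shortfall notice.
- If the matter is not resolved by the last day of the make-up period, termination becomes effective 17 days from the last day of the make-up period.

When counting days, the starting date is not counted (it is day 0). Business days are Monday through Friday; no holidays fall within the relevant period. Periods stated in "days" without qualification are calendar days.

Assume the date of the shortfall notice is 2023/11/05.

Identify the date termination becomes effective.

From Sunday, 2023/11/05, 10 business days (Nov 6, Nov 7, Nov 8, Nov 9, Nov 10, Nov 13, Nov 14, Nov 15, Nov 16, Nov 17, skipping weekends) brings us to Friday, 2023/11/17, which is the last day of the make-up period.
The date termination becomes effective: 2023/11/17 + 17 days = 2023/12/04.

2023/12/04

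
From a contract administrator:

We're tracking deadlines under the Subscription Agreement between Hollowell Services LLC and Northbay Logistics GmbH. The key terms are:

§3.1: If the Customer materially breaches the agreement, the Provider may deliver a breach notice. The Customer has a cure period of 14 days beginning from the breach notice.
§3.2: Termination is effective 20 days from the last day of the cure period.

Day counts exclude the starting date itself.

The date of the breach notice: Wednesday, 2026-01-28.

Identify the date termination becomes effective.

The last day of the cure period: 2026-01-28 + 14 days = 2026-02-11.
Adding 20 calendar days to 2026-02-11 gives 2026-03-03, which is the date termination becomes effective.

2026-03-03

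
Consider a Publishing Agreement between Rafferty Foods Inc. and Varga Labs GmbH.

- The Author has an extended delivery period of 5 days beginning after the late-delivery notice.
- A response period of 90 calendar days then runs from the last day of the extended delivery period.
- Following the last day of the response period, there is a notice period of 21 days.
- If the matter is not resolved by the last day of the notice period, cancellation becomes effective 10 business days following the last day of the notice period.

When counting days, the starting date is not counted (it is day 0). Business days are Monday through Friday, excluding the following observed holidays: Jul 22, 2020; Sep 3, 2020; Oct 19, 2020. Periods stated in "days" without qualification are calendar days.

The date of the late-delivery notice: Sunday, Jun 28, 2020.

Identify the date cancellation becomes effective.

The last day of the extended delivery period: Jun 28, 2020 + 5 days = Jul 3, 2020.
The last day of the response period: 90 calendar days after Jul 3, 2020 is Oct 1, 2020.
The last day of the notice period: 21 calendar days after Oct 1, 2020 is Oct 22, 2020.
From Thursday, Oct 22, 2020, 10 business days (Oct 23, Oct 26, Oct 27, Oct 28, Oct 29, Oct 30, Nov 2, Nov 3, Nov 4, Nov 5, skipping weekends) brings us to Thursday, Nov 5, 2020, which is the date cancellation becomes effective.

Nov 5, 2020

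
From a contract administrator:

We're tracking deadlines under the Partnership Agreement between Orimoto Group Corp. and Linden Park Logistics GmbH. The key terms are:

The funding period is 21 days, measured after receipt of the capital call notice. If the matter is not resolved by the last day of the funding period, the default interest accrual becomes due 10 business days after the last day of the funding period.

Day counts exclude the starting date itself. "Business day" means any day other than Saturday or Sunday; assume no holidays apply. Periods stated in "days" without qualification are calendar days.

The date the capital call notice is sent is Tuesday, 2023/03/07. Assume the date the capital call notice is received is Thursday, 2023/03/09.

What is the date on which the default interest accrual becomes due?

The last day of the funding period: 21 calendar days after 2023/03/09 is 2023/03/30.
The date on which the default interest accrual becomes due: 10 business days after Thursday, 2023/03/30, skipping weekends — Mar 31, Apr 3, Apr 4, Apr 5, Apr 6, Apr 7, Apr 10, Apr 11, Apr 12, Apr 13 — lands on Thursday, 2023/04/13.

2023/04/13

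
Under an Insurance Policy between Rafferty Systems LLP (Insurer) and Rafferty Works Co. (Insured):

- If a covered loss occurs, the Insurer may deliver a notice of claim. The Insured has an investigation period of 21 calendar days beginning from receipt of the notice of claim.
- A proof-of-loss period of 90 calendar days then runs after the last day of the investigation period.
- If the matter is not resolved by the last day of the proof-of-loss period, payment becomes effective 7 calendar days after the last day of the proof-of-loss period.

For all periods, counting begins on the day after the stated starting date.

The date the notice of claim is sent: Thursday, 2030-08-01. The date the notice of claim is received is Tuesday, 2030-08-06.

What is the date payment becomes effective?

The last day of the investigation period: 2030-08-06 + 21 days = 2030-08-27.
The last day of the proof-of-loss period: 90 calendar days after 2030-08-27 is 2030-11-25.
The date payment becomes effective: 2030-11-25 + 7 days = 2030-12-02.

2030-12-02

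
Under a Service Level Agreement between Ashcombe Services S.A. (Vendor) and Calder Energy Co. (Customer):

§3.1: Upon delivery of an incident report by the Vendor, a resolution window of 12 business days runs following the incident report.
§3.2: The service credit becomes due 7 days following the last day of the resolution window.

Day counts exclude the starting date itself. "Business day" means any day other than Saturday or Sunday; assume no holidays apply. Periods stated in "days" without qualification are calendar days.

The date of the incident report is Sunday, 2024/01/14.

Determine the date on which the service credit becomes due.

2024/02/06

The last day of the resolution window: counting 12 business days from Sunday, 2024/01/14 (Jan 15, Jan 16, Jan 17, Jan 18, …, Jan 26, Jan 29, Jan 30, skipping weekends) reaches Tuesday, 2024/01/30.
The date on which the service credit becomes due: 2024/01/30 + 7 days = 2024/02/06.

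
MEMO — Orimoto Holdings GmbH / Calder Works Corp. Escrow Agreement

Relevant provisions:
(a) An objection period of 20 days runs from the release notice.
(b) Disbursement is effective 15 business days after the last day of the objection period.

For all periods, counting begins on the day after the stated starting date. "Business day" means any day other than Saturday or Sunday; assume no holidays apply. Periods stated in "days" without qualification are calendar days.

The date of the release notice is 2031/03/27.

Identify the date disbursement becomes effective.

The last day of the objection period: 2031/03/27 + 20 days = 2031/04/16.
The date disbursement becomes effective: counting 15 business days from Wednesday, 2031/04/16 (Apr 17, Apr 18, Apr 21, Apr 22, …, May 5, May 6, May 7, skipping weekends) reaches Wednesday, 2031/05/07.

2031/05/07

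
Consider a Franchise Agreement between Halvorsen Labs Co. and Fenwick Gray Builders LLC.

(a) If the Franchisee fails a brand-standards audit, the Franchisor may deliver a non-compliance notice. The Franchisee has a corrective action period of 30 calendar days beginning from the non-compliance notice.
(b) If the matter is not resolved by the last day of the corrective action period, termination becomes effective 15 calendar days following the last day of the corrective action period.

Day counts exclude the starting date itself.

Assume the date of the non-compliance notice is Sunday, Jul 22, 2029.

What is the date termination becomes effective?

The last day of the corrective action period: Jul 22, 2029 + 30 days = Aug 21, 2029.
The date termination becomes effective: 15 calendar days after Aug 21, 2029 is Sep 5, 2029.

Sep 5, 2029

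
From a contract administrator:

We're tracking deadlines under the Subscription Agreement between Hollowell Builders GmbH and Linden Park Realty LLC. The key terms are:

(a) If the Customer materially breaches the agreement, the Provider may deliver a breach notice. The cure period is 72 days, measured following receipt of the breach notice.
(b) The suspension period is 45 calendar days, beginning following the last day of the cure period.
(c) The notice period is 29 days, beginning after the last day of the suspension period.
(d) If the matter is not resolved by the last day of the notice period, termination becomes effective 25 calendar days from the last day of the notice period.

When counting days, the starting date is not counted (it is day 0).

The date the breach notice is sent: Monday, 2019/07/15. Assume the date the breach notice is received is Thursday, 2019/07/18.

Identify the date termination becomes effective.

2020/01/05

The last day of the cure period: 2019/07/18 + 72 days = 2019/09/28.
The last day of the suspension period: 45 calendar days after 2019/09/28 is 2019/11/12.
Adding 29 calendar days to 2019/11/12 gives 2019/12/11, which is the last day of the notice period.
Adding 25 calendar days to 2019/12/11 gives 2020/01/05, which is the date termination becomes effective.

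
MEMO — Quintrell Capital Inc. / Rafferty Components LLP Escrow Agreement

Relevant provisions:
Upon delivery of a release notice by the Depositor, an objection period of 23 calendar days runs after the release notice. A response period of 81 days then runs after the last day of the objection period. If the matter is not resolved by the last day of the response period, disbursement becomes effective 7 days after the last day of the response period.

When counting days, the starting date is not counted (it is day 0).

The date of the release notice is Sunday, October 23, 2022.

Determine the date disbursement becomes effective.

February 11, 2023

Adding 23 calendar days to October 23, 2022 gives November 15, 2022, which is the last day of the objection period.
The last day of the response period: 81 calendar days after November 15, 2022 is February 4, 2023.
The date disbursement becomes effective: February 4, 2023 + 7 days = February 11, 2023.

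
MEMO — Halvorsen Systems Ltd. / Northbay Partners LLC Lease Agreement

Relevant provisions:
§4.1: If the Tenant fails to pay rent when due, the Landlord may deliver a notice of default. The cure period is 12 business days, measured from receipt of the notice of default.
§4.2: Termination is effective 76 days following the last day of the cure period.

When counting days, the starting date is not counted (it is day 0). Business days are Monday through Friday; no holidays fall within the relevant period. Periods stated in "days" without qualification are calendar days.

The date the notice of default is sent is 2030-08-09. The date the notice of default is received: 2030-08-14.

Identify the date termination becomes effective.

2030-11-14

From Wednesday, 2030-08-14, 12 business days (Aug 15, Aug 16, Aug 19, Aug 20, …, Aug 28, Aug 29, Aug 30, skipping weekends) brings us to Friday, 2030-08-30, which is the last day of the cure period.
Adding 76 calendar days to 2030-08-30 gives 2030-11-14, which is the date termination becomes effective.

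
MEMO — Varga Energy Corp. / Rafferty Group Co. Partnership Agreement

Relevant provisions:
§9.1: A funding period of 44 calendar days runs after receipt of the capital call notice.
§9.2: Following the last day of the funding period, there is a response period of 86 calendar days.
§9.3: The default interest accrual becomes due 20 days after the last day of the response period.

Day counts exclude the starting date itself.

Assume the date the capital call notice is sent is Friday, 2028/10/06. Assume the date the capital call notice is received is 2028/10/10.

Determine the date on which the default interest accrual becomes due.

The last day of the funding period: 44 calendar days after 2028/10/10 is 2028/11/23.
The last day of the response period: 2028/11/23 + 86 days = 2029/02/17.
The date on which the default interest accrual becomes due: 2029/02/17 + 20 days = 2029/03/09.

2029/03/09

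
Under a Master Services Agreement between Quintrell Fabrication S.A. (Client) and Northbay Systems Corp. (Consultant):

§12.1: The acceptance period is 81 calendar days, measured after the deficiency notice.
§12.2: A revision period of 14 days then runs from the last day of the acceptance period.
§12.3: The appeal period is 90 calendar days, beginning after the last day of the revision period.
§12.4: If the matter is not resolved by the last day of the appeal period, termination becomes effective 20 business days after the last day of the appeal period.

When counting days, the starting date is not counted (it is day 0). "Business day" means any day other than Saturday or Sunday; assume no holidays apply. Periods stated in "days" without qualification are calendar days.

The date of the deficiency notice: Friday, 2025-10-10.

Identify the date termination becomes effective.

2026-05-11

The last day of the acceptance period: 2025-10-10 + 81 days = 2025-12-30.
The last day of the revision period: 2025-12-30 + 14 days = 2026-01-13.
The last day of the appeal period: 90 calendar days after 2026-01-13 is 2026-04-13.
The date termination becomes effective: 20 business days after Monday, 2026-04-13, skipping weekends — Apr 14, Apr 15, Apr 16, Apr 17, …, May 7, May 8, May 11 — lands on Monday, 2026-05-11.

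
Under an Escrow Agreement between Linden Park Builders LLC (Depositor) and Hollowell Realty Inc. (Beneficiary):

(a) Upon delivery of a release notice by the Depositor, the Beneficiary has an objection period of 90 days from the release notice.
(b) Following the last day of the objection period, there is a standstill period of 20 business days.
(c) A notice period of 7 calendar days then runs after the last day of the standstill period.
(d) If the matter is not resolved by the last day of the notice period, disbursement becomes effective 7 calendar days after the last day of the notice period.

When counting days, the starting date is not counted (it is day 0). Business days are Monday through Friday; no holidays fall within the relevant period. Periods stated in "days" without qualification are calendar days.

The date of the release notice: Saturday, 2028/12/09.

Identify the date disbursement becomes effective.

Adding 90 calendar days to 2028/12/09 gives 2029/03/09, which is the last day of the objection period.
The last day of the standstill period: counting 20 business days from Friday, 2029/03/09 (Mar 12, Mar 13, Mar 14, Mar 15, …, Apr 4, Apr 5, Apr 6, skipping weekends) reaches Friday, 2029/04/06.
Adding 7 calendar days to 2029/04/06 gives 2029/04/13, which is the last day of the notice period.
The date disbursement becomes effective: 7 calendar days after 2029/04/13 is 2029/04/20.

2029/04/20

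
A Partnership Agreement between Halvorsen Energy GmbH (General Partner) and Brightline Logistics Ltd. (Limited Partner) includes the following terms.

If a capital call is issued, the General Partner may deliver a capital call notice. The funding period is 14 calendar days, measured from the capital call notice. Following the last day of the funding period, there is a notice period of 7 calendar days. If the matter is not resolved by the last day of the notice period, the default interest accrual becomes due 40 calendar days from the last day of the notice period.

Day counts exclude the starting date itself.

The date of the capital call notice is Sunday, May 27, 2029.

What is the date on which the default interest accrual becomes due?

Adding 14 calendar days to May 27, 2029 gives Jun 10, 2029, which is the last day of the funding period.
Adding 7 calendar days to Jun 10, 2029 gives Jun 17, 2029, which is the last day of the notice period.
The date on which the default interest accrual becomes due: 40 calendar days after Jun 17, 2029 is Jul 27, 2029.

Jul 27, 2029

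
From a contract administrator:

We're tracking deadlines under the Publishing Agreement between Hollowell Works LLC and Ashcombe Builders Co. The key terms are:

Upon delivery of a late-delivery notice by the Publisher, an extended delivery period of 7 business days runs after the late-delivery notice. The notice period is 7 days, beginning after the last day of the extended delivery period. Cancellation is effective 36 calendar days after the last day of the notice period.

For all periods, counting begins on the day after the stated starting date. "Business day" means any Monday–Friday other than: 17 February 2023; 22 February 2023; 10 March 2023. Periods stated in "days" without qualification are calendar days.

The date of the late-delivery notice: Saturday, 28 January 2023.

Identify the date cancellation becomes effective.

The last day of the extended delivery period: 7 business days after Saturday, 28 January 2023, skipping weekends — Jan 30, Jan 31, Feb 1, Feb 2, Feb 3, Feb 6, Feb 7 — lands on Tuesday, 7 February 2023.
The last day of the notice period: 7 calendar days after 7 February 2023 is 14 February 2023.
The date cancellation becomes effective: 36 calendar days after 14 February 2023 is 22 March 2023.

22 March 2023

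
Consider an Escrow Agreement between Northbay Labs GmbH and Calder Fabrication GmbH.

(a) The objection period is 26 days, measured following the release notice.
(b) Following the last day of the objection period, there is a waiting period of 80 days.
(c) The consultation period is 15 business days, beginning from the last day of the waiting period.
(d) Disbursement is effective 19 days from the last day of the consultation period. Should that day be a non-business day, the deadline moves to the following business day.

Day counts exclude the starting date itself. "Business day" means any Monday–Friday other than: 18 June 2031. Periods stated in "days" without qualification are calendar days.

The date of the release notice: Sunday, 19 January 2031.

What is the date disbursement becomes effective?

The last day of the objection period: 19 January 2031 + 26 days = 14 February 2031.
The last day of the waiting period: 14 February 2031 + 80 days = 5 May 2031.
The last day of the consultation period: 15 business days after Monday, 5 May 2031, skipping weekends — May 6, May 7, May 8, May 9, …, May 22, May 23, May 26 — lands on Monday, 26 May 2031.
The date disbursement becomes effective: 19 calendar days after 26 May 2031 is 14 June 2031. That falls on a Saturday, so it rolls to the next business day, Monday, 16 June 2031.

16 June 2031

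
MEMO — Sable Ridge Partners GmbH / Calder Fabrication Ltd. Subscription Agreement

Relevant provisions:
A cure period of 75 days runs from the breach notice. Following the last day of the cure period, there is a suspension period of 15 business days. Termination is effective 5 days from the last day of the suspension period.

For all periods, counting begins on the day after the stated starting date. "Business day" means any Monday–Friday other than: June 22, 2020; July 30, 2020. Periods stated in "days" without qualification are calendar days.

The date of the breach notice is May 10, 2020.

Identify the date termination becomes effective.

August 22, 2020

Adding 75 calendar days to May 10, 2020 gives July 24, 2020, which is the last day of the cure period.
From Friday, July 24, 2020, 15 business days (Jul 27, Jul 28, Jul 29, Jul 31, …, Aug 13, Aug 14, Aug 17, skipping weekends and the listed holiday on Jul 30) brings us to Monday, August 17, 2020, which is the last day of the suspension period.
Adding 5 calendar days to August 17, 2020 gives August 22, 2020, which is the date termination becomes effective.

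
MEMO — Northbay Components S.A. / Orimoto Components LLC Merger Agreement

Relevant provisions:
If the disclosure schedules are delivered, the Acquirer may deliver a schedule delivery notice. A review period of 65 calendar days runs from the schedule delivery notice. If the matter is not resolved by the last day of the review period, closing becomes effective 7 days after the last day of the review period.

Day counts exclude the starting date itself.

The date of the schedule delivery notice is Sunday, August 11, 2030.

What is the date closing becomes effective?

October 22, 2030

Adding 65 calendar days to August 11, 2030 gives October 15, 2030, which is the last day of the review period.
Adding 7 calendar days to October 15, 2030 gives October 22, 2030, which is the date closing becomes effective.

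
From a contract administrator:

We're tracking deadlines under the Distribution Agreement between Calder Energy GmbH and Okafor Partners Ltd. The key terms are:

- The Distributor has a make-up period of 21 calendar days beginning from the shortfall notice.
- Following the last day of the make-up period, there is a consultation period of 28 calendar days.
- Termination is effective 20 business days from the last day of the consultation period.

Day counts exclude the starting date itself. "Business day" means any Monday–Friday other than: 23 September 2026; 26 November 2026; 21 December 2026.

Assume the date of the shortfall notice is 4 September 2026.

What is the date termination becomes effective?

Adding 21 calendar days to 4 September 2026 gives 25 September 2026, which is the last day of the make-up period.
Adding 28 calendar days to 25 September 2026 gives 23 October 2026, which is the last day of the consultation period.
From Friday, 23 October 2026, 20 business days (Oct 26, Oct 27, Oct 28, Oct 29, …, Nov 18, Nov 19, Nov 20, skipping weekends) brings us to Friday, 20 November 2026, which is the date termination becomes effective.

20 November 2026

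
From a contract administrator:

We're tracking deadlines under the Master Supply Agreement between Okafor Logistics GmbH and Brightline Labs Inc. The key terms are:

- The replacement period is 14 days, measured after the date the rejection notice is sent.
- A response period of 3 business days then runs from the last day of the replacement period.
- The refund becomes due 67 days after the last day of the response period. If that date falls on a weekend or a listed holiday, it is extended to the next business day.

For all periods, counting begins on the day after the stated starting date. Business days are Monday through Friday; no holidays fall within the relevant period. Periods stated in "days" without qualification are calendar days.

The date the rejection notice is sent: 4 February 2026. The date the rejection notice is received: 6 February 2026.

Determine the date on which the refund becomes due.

1 May 2026

The last day of the replacement period: 4 February 2026 + 14 days = 18 February 2026.
The last day of the response period: 3 business days after Wednesday, 18 February 2026, skipping weekends — Feb 19, Feb 20, Feb 23 — lands on Monday, 23 February 2026.
The date on which the refund becomes due: 67 calendar days after 23 February 2026 is 1 May 2026. 1 May 2026 is a Friday, so no roll-forward applies.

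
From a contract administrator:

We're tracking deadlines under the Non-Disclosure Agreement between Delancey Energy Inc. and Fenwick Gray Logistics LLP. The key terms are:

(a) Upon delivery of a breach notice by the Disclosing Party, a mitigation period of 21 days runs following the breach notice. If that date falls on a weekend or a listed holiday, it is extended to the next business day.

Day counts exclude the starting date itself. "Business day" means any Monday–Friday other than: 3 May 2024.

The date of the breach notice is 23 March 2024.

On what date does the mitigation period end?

15 April 2024

The last day of the mitigation period: 21 calendar days after 23 March 2024 is 13 April 2024. That falls on a Saturday, so it rolls to the next business day, Monday, 15 April 2024.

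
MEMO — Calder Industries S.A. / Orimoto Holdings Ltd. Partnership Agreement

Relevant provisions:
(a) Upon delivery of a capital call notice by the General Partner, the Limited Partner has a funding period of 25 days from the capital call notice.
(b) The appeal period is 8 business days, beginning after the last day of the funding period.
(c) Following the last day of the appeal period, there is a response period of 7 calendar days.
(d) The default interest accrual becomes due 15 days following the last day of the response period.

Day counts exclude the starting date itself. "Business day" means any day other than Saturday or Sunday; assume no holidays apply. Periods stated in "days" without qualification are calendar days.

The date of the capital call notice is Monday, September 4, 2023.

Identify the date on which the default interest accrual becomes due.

Adding 25 calendar days to September 4, 2023 gives September 29, 2023, which is the last day of the funding period.
The last day of the appeal period: 8 business days after Friday, September 29, 2023, skipping weekends — Oct 2, Oct 3, Oct 4, Oct 5, Oct 6, Oct 9, Oct 10, Oct 11 — lands on Wednesday, October 11, 2023.
The last day of the response period: 7 calendar days after October 11, 2023 is October 18, 2023.
The date on which the default interest accrual becomes due: 15 calendar days after October 18, 2023 is November 2, 2023.

November 2, 2023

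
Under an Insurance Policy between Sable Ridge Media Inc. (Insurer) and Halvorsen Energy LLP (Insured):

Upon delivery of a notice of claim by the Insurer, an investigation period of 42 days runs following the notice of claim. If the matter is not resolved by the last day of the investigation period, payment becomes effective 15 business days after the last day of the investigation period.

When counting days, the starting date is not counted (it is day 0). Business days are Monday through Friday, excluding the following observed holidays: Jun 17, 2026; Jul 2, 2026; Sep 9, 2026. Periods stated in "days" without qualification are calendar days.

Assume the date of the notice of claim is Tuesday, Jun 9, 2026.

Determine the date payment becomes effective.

Adding 42 calendar days to Jun 9, 2026 gives Jul 21, 2026, which is the last day of the investigation period.
From Tuesday, Jul 21, 2026, 15 business days (Jul 22, Jul 23, Jul 24, Jul 27, …, Aug 7, Aug 10, Aug 11, skipping weekends) brings us to Tuesday, Aug 11, 2026, which is the date payment becomes effective.

Aug 11, 2026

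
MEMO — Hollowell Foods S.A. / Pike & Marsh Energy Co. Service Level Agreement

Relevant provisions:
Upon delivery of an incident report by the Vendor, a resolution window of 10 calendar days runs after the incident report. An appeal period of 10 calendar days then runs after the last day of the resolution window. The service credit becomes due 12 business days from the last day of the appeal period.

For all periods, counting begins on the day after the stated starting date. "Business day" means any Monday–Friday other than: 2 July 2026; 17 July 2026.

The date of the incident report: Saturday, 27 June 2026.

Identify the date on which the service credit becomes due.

The last day of the resolution window: 10 calendar days after 27 June 2026 is 7 July 2026.
The last day of the appeal period: 7 July 2026 + 10 days = 17 July 2026.
The date on which the service credit becomes due: counting 12 business days from Friday, 17 July 2026 (Jul 20, Jul 21, Jul 22, Jul 23, …, Jul 31, Aug 3, Aug 4, skipping weekends) reaches Tuesday, 4 August 2026.

4 August 2026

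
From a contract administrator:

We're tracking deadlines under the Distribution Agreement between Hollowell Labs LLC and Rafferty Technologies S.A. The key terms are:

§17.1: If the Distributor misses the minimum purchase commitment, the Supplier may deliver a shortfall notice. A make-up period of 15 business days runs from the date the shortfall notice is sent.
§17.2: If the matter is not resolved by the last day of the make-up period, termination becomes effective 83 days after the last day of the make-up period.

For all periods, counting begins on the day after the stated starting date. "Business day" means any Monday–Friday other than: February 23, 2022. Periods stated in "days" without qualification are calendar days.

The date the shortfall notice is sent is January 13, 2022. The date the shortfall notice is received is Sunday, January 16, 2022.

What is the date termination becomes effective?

April 27, 2022

The last day of the make-up period: 15 business days after Thursday, January 13, 2022, skipping weekends — Jan 14, Jan 17, Jan 18, Jan 19, …, Feb 1, Feb 2, Feb 3 — lands on Thursday, February 3, 2022.
The date termination becomes effective: 83 calendar days after February 3, 2022 is April 27, 2022.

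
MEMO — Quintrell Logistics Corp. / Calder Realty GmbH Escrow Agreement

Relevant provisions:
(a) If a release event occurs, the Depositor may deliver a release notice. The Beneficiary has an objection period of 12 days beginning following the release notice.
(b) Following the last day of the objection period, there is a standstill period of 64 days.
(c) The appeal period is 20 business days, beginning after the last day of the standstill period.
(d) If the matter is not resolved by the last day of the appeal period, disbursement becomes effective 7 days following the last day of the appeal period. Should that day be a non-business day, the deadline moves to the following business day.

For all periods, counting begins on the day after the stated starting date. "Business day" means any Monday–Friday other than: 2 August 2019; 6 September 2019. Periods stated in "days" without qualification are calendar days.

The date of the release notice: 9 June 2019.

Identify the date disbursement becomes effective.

Adding 12 calendar days to 9 June 2019 gives 21 June 2019, which is the last day of the objection period.
Adding 64 calendar days to 21 June 2019 gives 24 August 2019, which is the last day of the standstill period.
From Saturday, 24 August 2019, 20 business days (Aug 26, Aug 27, Aug 28, Aug 29, …, Sep 19, Sep 20, Sep 23, skipping weekends and the listed holiday on Sep 6) brings us to Monday, 23 September 2019, which is the last day of the appeal period.
Adding 7 calendar days to 23 September 2019 gives 30 September 2019, which is the date disbursement becomes effective. 30 September 2019 is a Monday and is not a listed holiday, so no roll-forward applies.

30 September 2019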